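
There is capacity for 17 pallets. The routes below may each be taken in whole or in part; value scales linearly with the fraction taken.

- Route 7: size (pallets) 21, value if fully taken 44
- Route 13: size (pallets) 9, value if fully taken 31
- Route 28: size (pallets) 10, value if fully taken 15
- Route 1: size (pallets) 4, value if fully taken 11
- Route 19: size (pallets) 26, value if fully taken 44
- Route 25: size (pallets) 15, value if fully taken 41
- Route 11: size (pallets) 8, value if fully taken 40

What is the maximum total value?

Best value per unit of size first: Route 11 40/8≈5, Route 13 31/9≈3.44, Route 1 11/4≈2.75, Route 25 41/15≈2.73, Route 7 44/21≈2.1, Route 19 44/26≈1.69, Route 28 15/10≈1.5.
All 8 pallets of Route 11 fit (value 40) → 9 remain.
Take all of Route 13 (9 pallets, value 31) → 0 pallets left.
Total value = 71.

71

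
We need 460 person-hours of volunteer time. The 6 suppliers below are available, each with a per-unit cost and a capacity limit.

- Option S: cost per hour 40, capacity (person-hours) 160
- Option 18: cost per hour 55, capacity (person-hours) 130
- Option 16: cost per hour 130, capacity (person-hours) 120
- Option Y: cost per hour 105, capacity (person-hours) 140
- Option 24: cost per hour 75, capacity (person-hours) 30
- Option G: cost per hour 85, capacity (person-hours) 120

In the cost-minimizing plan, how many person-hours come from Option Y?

Cheapest first:
Option S (40): use full 160 — 300 person-hours to go.
Option 18 (55): use full 130 — 170 person-hours to go.
Option 24 (75): use full 30 — 140 person-hours to go.
Take 120 from Option G at 85 — need 20 more.
Option Y (105): take the remaining 20 — done.
Option 16: unused.

20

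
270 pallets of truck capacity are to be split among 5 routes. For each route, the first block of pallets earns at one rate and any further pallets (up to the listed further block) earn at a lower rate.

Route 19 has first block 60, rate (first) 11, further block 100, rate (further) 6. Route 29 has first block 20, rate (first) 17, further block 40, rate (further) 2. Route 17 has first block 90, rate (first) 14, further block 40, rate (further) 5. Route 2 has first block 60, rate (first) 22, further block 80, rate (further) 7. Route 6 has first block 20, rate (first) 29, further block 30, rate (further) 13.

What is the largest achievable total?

Order all 10 blocks by rate: Route 6/tier1 29 > Route 2/tier1 22 > Route 29/tier1 17 > Route 17/tier1 14 > Route 6/tier2 13 > Route 19/tier1 11 > Route 2/tier2 7 > Route 19/tier2 6 > Route 17/tier2 5 > Route 29/tier2 2.
Route 6 tier1 at 29: fill all 20 ; 250 left.
Route 2 tier1 at 22: fill all 60 ; 190 left.
Fill Route 29 tier1 block (20 at 17) ; 170 left.
Route 17 tier1 at 14: fill all 90 ; 80 left.
Route 6 tier2 at 13: fill all 30 ; 50 left.
Route 19/tier1: +50 of 60 at 11; pool empty.
Total = 29×20 + 22×60 + 17×20 + 14×90 + 13×30 + 11×50 = 4440.

4440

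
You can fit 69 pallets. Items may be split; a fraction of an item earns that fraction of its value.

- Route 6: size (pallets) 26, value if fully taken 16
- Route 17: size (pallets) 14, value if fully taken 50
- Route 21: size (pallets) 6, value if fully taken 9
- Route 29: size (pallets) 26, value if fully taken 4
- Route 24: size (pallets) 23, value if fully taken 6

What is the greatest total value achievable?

Best value per unit of size first: Route 17 50/14≈3.57, Route 21 9/6≈1.5, Route 6 16/26≈0.615, Route 24 6/23≈0.261, Route 29 4/26≈0.154.
All 14 pallets of Route 17 fit (value 50) — 55 remain.
Take all of Route 21 (6 pallets, value 9) — 49 pallets left.
Route 6: take in full, 26 pallets for value 16 — 23 left.
Route 24: take in full, 23 pallets for value 6 — 0 left.
Total value = 81.

81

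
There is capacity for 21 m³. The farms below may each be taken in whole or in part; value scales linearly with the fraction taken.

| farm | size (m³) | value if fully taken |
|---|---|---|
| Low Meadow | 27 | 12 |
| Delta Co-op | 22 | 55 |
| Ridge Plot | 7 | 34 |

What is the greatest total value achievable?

Rank by value-to-size ratio: Ridge Plot 34/7≈4.86, Delta Co-op 55/22≈2.5, Low Meadow 12/27≈0.444.
Take all of Ridge Plot (7 m³, value 34) ; 14 m³ left.
Fill the last 14 m³ with part of Delta Co-op: 14/22 of it earns 35.
Total value = 69.

69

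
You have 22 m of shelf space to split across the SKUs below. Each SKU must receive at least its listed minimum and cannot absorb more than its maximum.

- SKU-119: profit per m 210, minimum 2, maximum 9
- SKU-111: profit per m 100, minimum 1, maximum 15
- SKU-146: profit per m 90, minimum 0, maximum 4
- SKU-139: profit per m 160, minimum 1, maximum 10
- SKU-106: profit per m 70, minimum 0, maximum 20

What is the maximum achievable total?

3790

Meeting every minimum uses 2+1+0+1+0 = 4 m, leaving 18.
Rank by profit per m: SKU-119 210 > SKU-139 160 > SKU-111 100 > SKU-146 90 > SKU-106 70.
SKU-119: +7 to 9 (cap) → 11 left.
SKU-139 takes 9 more to reach its cap of 10 → 2 left.
SKU-111: +2 (room for 14) → 3. Pool exhausted.
Total = 210×9 + 100×3 + 160×10 = 3790.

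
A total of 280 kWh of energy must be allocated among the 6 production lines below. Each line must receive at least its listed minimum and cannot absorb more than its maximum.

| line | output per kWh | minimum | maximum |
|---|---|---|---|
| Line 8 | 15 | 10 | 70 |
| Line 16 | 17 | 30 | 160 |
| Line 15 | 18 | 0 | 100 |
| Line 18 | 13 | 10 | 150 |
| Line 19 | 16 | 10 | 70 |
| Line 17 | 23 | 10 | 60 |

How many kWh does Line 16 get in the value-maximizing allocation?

90

Meeting every minimum uses 10+30+0+10+10+10 = 70 kWh, leaving 210.
Order the production lines by output per kWh: Line 17 23 > Line 15 18 > Line 16 17 > Line 19 16 > Line 8 15 > Line 18 13.
Give Line 17 50 more to hit its cap of 60 — 160 left.
Give Line 15 100 more to hit its cap of 100 — 60 left.
Line 16: +60 (room for 130) → 90. Pool exhausted.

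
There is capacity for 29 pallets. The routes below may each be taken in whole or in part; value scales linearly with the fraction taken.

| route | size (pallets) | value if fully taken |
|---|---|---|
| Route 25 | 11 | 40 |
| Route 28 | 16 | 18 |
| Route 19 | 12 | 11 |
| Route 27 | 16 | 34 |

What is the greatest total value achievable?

Sort by value density: Route 25 40/11≈3.64, Route 27 34/16≈2.12, Route 28 18/16≈1.12, Route 19 11/12≈0.917.
Take all of Route 25 (11 pallets, value 40) → 18 pallets left.
Route 27: take in full, 16 pallets for value 34 → 2 left.
Fill the last 2 pallets with part of Route 28: 2/16 of it earns 2.25.
Total value = 76.25.

76.25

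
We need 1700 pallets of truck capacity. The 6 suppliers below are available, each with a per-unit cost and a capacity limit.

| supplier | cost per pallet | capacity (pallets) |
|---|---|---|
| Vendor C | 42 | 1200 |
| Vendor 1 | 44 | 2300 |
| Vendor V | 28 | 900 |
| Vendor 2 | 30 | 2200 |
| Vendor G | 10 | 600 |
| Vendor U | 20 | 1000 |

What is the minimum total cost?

28800

Use suppliers in increasing cost order.
Vendor G at 10: take all 600 pallets ; 1100 still needed.
Vendor U (20): use full 1000 ; 100 pallets to go.
Take 100 from Vendor V at 28 to finish.
Vendor 2, Vendor C, Vendor 1: unused.
Cost = 600×10 + 1000×20 + 100×28 = 28800.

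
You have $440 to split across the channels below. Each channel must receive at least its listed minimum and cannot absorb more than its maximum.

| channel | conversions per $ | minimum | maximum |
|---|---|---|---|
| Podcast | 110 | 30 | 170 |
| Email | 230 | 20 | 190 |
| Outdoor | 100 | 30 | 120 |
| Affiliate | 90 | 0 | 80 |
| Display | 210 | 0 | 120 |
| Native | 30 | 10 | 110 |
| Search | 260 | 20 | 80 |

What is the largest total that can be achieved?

92100

Meeting every minimum uses 30+20+30+0+0+10+20 = 110 $, leaving 330.
Highest conversions per $ first: Search 260 > Email 230 > Display 210 > Podcast 110 > Outdoor 100 > Affiliate 90 > Native 30.
Give Search 60 more to hit its cap of 80 — 270 left.
Email takes 170 more to reach its cap of 190 — 100 left.
Only 100 left; Display takes them to reach 100.
Total = 110×30 + 230×190 + 100×30 + 210×100 + 30×10 + 260×80 = 92100.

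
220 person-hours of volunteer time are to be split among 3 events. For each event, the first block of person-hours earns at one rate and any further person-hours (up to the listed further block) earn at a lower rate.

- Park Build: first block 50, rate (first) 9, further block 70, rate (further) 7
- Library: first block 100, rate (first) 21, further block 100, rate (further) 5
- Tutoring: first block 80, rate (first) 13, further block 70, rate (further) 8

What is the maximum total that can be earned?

Treat each block as its own option and order by rate: Library/tier1 21 > Tutoring/tier1 13 > Park Build/tier1 9 > Tutoring/tier2 8 > Park Build/tier2 7 > Library/tier2 5.
Library/tier1 (21): +100 ; 120 left.
Tutoring tier1 at 13: fill all 80 ; 40 left.
Park Build/tier1: +40 of 50 at 9; pool empty.
Total = 21×100 + 13×80 + 9×40 = 3500.

3500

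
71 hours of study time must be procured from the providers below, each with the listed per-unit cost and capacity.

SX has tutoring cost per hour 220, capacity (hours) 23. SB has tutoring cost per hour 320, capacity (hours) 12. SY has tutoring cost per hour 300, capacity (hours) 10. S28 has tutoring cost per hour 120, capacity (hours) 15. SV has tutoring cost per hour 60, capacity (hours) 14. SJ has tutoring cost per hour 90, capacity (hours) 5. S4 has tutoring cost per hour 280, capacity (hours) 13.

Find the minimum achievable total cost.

Fill from the cheapest provider first.
SV (60): use full 14 — 57 hours to go.
SJ (90): use full 5 — 52 hours to go.
S28 at 120: take all 15 hours — 37 still needed.
Take 23 from SX at 220 — need 14 more.
Take 13 from S4 at 280 — need 1 more.
Take 1 from SY at 300 to finish.
SB: unused.
Cost = 14×60 + 5×90 + 15×120 + 23×220 + 13×280 + 1×300 = 12090.

12090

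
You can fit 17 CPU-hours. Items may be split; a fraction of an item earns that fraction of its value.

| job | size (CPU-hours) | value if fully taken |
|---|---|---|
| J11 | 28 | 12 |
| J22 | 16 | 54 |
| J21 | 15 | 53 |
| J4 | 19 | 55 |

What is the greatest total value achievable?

59.75

Rank by value-to-size ratio: J21 53/15≈3.53, J22 54/16≈3.38, J4 55/19≈2.89, J11 12/28≈0.429.
J21: take in full, 15 CPU-hours for value 53 → 2 left.
Only 2 CPU-hours remain; take 2/16 of J22 for value 54×2/16 = 6.75.
Total value = 59.75.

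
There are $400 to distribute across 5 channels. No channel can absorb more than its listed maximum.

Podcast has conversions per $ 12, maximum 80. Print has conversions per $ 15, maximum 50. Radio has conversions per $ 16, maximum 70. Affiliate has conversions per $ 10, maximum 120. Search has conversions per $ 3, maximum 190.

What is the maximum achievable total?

4270

Highest conversions per $ first: Radio 16 > Print 15 > Podcast 12 > Affiliate 10 > Search 3.
Give Radio 70 to hit its cap of 70 — 330 left.
Print takes 50 to reach its cap of 50 — 280 left.
Give Podcast 80 to hit its cap of 80 — 200 left.
Affiliate takes 120 to reach its cap of 120 — 80 left.
Only 80 left; Search takes them to reach 80.
Total = 12×80 + 15×50 + 16×70 + 10×120 + 3×80 = 4270.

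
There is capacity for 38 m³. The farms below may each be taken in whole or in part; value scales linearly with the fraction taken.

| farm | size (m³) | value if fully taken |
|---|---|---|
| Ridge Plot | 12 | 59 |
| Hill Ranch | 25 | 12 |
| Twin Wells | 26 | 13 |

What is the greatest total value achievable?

Sort by value density: Ridge Plot 59/12≈4.92, Twin Wells 13/26≈0.5, Hill Ranch 12/25≈0.48.
Ridge Plot: take in full, 12 m³ for value 59 → 26 left.
Twin Wells: take in full, 26 m³ for value 13 → 0 left.
Total value = 72.

72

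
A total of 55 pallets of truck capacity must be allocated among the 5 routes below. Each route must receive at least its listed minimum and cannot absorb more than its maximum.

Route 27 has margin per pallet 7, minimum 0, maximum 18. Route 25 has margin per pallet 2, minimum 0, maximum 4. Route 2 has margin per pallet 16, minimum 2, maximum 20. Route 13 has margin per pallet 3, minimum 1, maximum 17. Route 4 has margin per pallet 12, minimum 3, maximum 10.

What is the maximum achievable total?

587

Meeting every minimum uses 0+0+2+1+3 = 6 pallets, leaving 49.
Highest margin per pallet first: Route 2 16 > Route 4 12 > Route 27 7 > Route 13 3 > Route 25 2.
Route 2 takes 18 more to reach its cap of 20 → 31 left.
Give Route 4 7 more to hit its cap of 10 → 24 left.
Route 27 takes 18 more to reach its cap of 18 → 6 left.
Only 6 left; Route 13 takes them to reach 7.
Total = 7×18 + 16×20 + 3×7 + 12×10 = 587.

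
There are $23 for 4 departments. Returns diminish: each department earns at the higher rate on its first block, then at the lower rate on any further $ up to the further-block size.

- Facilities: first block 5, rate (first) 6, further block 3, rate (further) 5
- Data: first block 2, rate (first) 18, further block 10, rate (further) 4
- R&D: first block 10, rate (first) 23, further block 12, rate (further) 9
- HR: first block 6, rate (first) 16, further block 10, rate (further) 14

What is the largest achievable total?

Treat each block as its own option and order by rate: R&D/tier1 23 > Data/tier1 18 > HR/tier1 16 > HR/tier2 14 > R&D/tier2 9 > Facilities/tier1 6 > Facilities/tier2 5 > Data/tier2 4.
R&D tier1 at 23: fill all 10 → 13 left.
Fill Data tier1 block (2 at 18) → 11 left.
HR/tier1 (16): +6 → 5 left.
5 remain; put them into HR tier2 at 14.
Total = 23×10 + 18×2 + 16×6 + 14×5 = 432.

432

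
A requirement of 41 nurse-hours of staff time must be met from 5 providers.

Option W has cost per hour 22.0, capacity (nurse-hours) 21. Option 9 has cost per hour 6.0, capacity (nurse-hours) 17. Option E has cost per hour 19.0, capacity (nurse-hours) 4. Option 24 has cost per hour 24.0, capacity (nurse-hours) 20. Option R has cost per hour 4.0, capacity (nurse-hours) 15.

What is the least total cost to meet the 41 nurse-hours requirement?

Cheapest first:
Take 15 from Option R at 4.0 → need 26 more.
Option 9 at 6.0: take all 17 nurse-hours → 9 still needed.
Take 4 from Option E at 19.0 → need 5 more.
Option W at 22.0: take 5 of its 21 → requirement met.
Option 24: unused.
Cost = 15×4.0 + 17×6.0 + 4×19.0 + 5×22.0 = 348.

348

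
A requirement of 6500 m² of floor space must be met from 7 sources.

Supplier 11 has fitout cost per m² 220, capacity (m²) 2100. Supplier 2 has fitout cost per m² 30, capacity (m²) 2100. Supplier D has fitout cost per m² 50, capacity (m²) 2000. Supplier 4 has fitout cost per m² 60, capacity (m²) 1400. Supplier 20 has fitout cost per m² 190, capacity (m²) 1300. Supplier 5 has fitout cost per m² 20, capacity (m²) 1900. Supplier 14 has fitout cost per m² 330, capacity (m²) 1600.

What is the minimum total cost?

Fill from the cheapest source first.
Supplier 5 (20): use full 1900 — 4600 m² to go.
Take 2100 from Supplier 2 at 30 — need 2500 more.
Supplier D at 50: take all 2000 m² — 500 still needed.
Supplier 4 at 60: take 500 of its 1400 — requirement met.
Supplier 20, Supplier 11, Supplier 14: unused.
Cost = 1900×20 + 2100×30 + 2000×50 + 500×60 = 231000.

231000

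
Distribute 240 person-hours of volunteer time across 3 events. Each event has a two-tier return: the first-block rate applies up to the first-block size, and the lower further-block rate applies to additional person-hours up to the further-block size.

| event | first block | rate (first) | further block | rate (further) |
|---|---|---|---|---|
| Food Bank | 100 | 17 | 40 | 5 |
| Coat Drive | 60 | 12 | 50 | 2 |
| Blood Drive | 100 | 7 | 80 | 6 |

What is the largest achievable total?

Rank every tier by rate: Food Bank/T1 17 > Coat Drive/T1 12 > Blood Drive/T1 7 > Blood Drive/T2 6 > Food Bank/T2 5 > Coat Drive/T2 2.
Food Bank/T1 (17): +100 — 140 left.
Fill Coat Drive T1 block (60 at 12) — 80 left.
80 remain; put them into Blood Drive T1 at 7.
Total = 17×100 + 12×60 + 7×80 = 2980.

2980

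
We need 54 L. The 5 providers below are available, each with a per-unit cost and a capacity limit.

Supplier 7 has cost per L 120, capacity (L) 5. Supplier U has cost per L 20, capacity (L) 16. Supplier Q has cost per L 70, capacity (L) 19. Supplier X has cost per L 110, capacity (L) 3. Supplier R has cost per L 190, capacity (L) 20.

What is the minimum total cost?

Fill from the cheapest provider first.
Take 16 from Supplier U at 20 ; need 38 more.
Take 19 from Supplier Q at 70 ; need 19 more.
Take 3 from Supplier X at 110 ; need 16 more.
Supplier 7 at 120: take all 5 L ; 11 still needed.
Supplier R (190): take the remaining 11 ; done.
Cost = 16×20 + 19×70 + 3×110 + 5×120 + 11×190 = 4670.

4670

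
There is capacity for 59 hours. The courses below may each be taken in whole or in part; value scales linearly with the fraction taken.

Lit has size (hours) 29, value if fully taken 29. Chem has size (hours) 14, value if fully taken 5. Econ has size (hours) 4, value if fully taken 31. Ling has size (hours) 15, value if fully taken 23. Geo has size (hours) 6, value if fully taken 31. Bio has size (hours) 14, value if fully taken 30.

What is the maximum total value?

135

Sort by value density: Econ 31/4≈7.75, Geo 31/6≈5.17, Bio 30/14≈2.14, Ling 23/15≈1.53, Lit 29/29≈1, Chem 5/14≈0.357.
Take all of Econ (4 hours, value 31) ; 55 hours left.
Geo: take in full, 6 hours for value 31 ; 49 left.
Bio: take in full, 14 hours for value 30 ; 35 left.
Take all of Ling (15 hours, value 23) ; 20 hours left.
20 hours left: a 20/29 share of Lit gives 29×20/29 = 20.
Total value = 135.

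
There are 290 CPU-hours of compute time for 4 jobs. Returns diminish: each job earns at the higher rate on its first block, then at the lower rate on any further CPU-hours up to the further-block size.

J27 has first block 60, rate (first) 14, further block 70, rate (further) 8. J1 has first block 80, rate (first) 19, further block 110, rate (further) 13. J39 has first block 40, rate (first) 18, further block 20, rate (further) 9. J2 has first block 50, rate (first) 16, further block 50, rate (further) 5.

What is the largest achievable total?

4660

Order all 8 blocks by rate: J1/T1 19 > J39/T1 18 > J2/T1 16 > J27/T1 14 > J1/T2 13 > J39/T2 9 > J27/T2 8 > J2/T2 5.
J1/T1 (19): +80 — 210 left.
Fill J39 T1 block (40 at 18) — 170 left.
J2 T1 at 16: fill all 50 — 120 left.
J27/T1 (14): +60 — 60 left.
60 remain; put them into J1 T2 at 13.
Total = 19×80 + 18×40 + 16×50 + 14×60 + 13×60 = 4660.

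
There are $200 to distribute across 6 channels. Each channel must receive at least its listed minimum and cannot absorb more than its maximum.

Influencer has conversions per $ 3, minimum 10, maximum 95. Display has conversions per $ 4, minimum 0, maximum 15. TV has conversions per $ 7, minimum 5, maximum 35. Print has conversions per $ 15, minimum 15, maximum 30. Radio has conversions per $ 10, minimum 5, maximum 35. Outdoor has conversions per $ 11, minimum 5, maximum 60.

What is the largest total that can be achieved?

1840

Meeting every minimum uses 10+0+5+15+5+5 = 40 $, leaving 160.
Highest conversions per $ first: Print 15 > Outdoor 11 > Radio 10 > TV 7 > Display 4 > Influencer 3.
Give Print 15 more to hit its cap of 30 → 145 left.
Outdoor: +55 to 60 (cap) → 90 left.
Radio: +30 to 35 (cap) → 60 left.
TV: +30 to 35 (cap) → 30 left.
Display takes 15 more to reach its cap of 15 → 15 left.
Influencer: +15 (room for 85) → 25. Pool exhausted.
Total = 3×25 + 4×15 + 7×35 + 15×30 + 10×35 + 11×60 = 1840.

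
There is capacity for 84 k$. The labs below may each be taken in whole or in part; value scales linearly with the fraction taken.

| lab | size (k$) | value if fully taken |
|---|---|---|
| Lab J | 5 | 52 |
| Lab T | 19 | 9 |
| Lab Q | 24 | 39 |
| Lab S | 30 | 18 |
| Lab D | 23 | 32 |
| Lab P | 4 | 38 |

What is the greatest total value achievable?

Rank by value-to-size ratio: Lab J 52/5≈10.4, Lab P 38/4≈9.5, Lab Q 39/24≈1.62, Lab D 32/23≈1.39, Lab S 18/30≈0.6, Lab T 9/19≈0.474.
Lab J: take in full, 5 k$ for value 52 → 79 left.
Lab P: take in full, 4 k$ for value 38 → 75 left.
All 24 k$ of Lab Q fit (value 39) → 51 remain.
Take all of Lab D (23 k$, value 32) → 28 k$ left.
Fill the last 28 k$ with part of Lab S: 28/30 of it earns 16.8.
Total value = 177.8.

177.8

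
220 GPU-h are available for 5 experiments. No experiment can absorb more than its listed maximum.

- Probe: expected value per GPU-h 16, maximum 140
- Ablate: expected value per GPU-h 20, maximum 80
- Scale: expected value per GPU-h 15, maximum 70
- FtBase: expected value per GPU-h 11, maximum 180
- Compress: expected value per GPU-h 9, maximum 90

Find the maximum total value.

Highest expected value per GPU-h first: Ablate 20 > Probe 16 > Scale 15 > FtBase 11 > Compress 9.
Ablate: +80 to 80 (cap) ; 140 left.
Give Probe 140 to hit its cap of 140 ; 0 left.
Total = 16×140 + 20×80 = 3840.

3840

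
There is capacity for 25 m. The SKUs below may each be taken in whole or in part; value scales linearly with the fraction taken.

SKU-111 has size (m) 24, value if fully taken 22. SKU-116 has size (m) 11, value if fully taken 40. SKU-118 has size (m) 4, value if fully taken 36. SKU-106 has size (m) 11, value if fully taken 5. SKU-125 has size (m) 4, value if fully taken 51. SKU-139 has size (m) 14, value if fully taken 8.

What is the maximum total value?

Best value per unit of size first: SKU-125 51/4≈12.8, SKU-118 36/4≈9, SKU-116 40/11≈3.64, SKU-111 22/24≈0.917, SKU-139 8/14≈0.571, SKU-106 5/11≈0.455.
SKU-125: take in full, 4 m for value 51 — 21 left.
All 4 m of SKU-118 fit (value 36) — 17 remain.
All 11 m of SKU-116 fit (value 40) — 6 remain.
6 m left: a 6/24 share of SKU-111 gives 22×6/24 = 5.5.
Total value = 132.5.

132.5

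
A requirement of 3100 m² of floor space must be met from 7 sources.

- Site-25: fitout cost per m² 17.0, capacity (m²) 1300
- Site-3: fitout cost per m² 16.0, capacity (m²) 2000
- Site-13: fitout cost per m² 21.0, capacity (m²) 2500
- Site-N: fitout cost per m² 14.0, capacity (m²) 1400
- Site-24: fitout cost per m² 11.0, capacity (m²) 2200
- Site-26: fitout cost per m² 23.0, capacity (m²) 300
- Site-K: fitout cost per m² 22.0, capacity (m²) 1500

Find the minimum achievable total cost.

36800

Fill from the cheapest source first.
Site-24 (11.0): use full 2200 ; 900 m² to go.
Site-N (14.0): take the remaining 900 ; done.
Site-3, Site-25, Site-13, Site-K, Site-26: unused.
Cost = 2200×11.0 + 900×14.0 = 36800.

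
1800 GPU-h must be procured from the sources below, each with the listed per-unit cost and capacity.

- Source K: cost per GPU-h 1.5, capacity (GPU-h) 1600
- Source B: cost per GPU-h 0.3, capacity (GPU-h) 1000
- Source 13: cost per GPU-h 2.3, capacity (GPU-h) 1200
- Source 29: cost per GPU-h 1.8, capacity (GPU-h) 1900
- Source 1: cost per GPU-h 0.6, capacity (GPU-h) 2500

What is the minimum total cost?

780

Fill from the cheapest source first.
Take 1000 from Source B at 0.3 → need 800 more.
Source 1 at 0.6: take 800 of its 2500 → requirement met.
Source K, Source 29, Source 13: unused.
Cost = 1000×0.3 + 800×0.6 = 780.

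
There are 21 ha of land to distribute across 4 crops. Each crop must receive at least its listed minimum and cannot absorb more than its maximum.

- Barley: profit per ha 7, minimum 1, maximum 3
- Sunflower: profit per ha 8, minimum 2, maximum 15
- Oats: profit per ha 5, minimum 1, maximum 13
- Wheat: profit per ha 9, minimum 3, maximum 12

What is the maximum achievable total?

176

Meeting every minimum uses 1+2+1+3 = 7 ha, leaving 14.
Order the crops by profit per ha: Wheat 9 > Sunflower 8 > Barley 7 > Oats 5.
Wheat takes 9 more to reach its cap of 12 → 5 left.
Sunflower has room for 13 more but only 5 remain, so it gets 7.
Total = 7×1 + 8×7 + 5×1 + 9×12 = 176.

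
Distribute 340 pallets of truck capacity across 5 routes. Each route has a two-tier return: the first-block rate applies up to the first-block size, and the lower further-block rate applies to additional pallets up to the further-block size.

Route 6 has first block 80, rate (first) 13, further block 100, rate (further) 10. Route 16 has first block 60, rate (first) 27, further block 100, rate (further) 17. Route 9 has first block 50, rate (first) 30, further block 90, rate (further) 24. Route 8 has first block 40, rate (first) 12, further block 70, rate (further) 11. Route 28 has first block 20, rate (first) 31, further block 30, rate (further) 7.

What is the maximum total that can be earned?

Order all 10 blocks by rate: Route 28/T1 31 > Route 9/T1 30 > Route 16/T1 27 > Route 9/T2 24 > Route 16/T2 17 > Route 6/T1 13 > Route 8/T1 12 > Route 8/T2 11 > Route 6/T2 10 > Route 28/T2 7.
Fill Route 28 T1 block (20 at 31) → 320 left.
Route 9/T1 (30): +50 → 270 left.
Route 16/T1 (27): +60 → 210 left.
Route 9 T2 at 24: fill all 90 → 120 left.
Route 16 T2 at 17: fill all 100 → 20 left.
Route 6 T1 at 13: only 20 left, fill 20.
Total = 31×20 + 30×50 + 27×60 + 24×90 + 17×100 + 13×20 = 7860.

7860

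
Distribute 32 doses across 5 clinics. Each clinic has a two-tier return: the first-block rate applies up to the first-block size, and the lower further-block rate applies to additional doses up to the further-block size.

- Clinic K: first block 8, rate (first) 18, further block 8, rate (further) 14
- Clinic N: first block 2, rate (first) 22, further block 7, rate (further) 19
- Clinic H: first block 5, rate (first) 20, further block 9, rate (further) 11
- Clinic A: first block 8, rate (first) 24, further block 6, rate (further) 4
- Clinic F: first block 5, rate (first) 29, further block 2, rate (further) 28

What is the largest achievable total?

724

Treat each block as its own option and order by rate: Clinic F/T1 29 > Clinic F/T2 28 > Clinic A/T1 24 > Clinic N/T1 22 > Clinic H/T1 20 > Clinic N/T2 19 > Clinic K/T1 18 > Clinic K/T2 14 > Clinic H/T2 11 > Clinic A/T2 4.
Clinic F T1 at 29: fill all 5 — 27 left.
Clinic F/T2 (28): +2 — 25 left.
Fill Clinic A T1 block (8 at 24) — 17 left.
Clinic N T1 at 22: fill all 2 — 15 left.
Clinic H T1 at 20: fill all 5 — 10 left.
Clinic N/T2 (19): +7 — 3 left.
Clinic K T1 at 18: only 3 left, fill 3.
Total = 29×5 + 28×2 + 24×8 + 22×2 + 20×5 + 19×7 + 18×3 = 724.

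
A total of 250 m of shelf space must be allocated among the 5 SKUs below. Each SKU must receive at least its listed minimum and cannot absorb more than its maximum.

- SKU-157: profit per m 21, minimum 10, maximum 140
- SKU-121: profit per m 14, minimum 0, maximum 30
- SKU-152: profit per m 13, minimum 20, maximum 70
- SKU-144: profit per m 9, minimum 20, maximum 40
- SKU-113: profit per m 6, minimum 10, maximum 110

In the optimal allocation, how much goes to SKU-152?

50

Meeting every minimum uses 10+0+20+20+10 = 60 m, leaving 190.
Order the SKUs by profit per m: SKU-157 21 > SKU-121 14 > SKU-152 13 > SKU-144 9 > SKU-113 6.
SKU-157 takes 130 more to reach its cap of 140 ; 60 left.
SKU-121: +30 to 30 (cap) ; 30 left.
SKU-152: +30 (room for 50) → 50. Pool exhausted.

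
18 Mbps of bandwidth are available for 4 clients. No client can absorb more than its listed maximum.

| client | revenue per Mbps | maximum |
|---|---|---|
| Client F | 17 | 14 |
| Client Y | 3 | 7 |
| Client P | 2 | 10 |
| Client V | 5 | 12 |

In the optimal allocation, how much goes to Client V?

4

Highest revenue per Mbps first: Client F 17 > Client V 5 > Client Y 3 > Client P 2.
Client F: +14 to 14 (cap) ; 4 left.
Client V: +4 (room for 12) → 4. Pool exhausted.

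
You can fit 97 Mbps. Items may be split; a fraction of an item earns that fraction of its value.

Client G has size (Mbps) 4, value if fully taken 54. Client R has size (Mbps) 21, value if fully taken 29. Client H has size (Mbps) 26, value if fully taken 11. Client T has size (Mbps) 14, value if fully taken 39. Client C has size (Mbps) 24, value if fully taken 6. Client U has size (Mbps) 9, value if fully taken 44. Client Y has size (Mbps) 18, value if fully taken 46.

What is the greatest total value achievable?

224.25

Rank by value-to-size ratio: Client G 54/4≈13.5, Client U 44/9≈4.89, Client T 39/14≈2.79, Client Y 46/18≈2.56, Client R 29/21≈1.38, Client H 11/26≈0.423, Client C 6/24≈0.25.
Take all of Client G (4 Mbps, value 54) ; 93 Mbps left.
Take all of Client U (9 Mbps, value 44) ; 84 Mbps left.
Take all of Client T (14 Mbps, value 39) ; 70 Mbps left.
All 18 Mbps of Client Y fit (value 46) ; 52 remain.
All 21 Mbps of Client R fit (value 29) ; 31 remain.
Client H: take in full, 26 Mbps for value 11 ; 5 left.
5 Mbps left: a 5/24 share of Client C gives 6×5/24 = 1.25.
Total value = 224.25.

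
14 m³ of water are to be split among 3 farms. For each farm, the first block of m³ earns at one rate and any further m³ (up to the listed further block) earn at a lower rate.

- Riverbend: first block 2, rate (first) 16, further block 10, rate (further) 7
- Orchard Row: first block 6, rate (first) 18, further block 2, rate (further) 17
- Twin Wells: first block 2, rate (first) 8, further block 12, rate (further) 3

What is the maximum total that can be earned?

Rank every tier by rate: Orchard Row/first 18 > Orchard Row/second 17 > Riverbend/first 16 > Twin Wells/first 8 > Riverbend/second 7 > Twin Wells/second 3.
Orchard Row/first (18): +6 — 8 left.
Orchard Row second at 17: fill all 2 — 6 left.
Fill Riverbend first block (2 at 16) — 4 left.
Twin Wells first at 8: fill all 2 — 2 left.
Riverbend/second: +2 of 10 at 7; pool empty.
Total = 18×6 + 17×2 + 16×2 + 8×2 + 7×2 = 204.

204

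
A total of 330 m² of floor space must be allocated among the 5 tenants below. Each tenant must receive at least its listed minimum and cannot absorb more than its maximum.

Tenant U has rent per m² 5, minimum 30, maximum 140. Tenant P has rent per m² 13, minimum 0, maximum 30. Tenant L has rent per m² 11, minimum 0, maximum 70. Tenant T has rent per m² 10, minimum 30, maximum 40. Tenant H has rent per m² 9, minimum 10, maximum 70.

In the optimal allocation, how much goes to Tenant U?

120

Meeting every minimum uses 30+0+0+30+10 = 70 m², leaving 260.
Rank by rent per m²: Tenant P 13 > Tenant L 11 > Tenant T 10 > Tenant H 9 > Tenant U 5.
Tenant P: +30 to 30 (cap) → 230 left.
Give Tenant L 70 more to hit its cap of 70 → 160 left.
Tenant T: +10 to 40 (cap) → 150 left.
Tenant H takes 60 more to reach its cap of 70 → 90 left.
Only 90 left; Tenant U takes them to reach 120.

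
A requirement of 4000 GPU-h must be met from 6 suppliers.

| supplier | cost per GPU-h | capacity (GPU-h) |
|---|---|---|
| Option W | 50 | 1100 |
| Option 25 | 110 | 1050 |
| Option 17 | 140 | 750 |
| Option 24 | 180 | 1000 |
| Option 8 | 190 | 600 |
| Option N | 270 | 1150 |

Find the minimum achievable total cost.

474500

Fill from the cheapest supplier first.
Take 1100 from Option W at 50 → need 2900 more.
Option 25 at 110: take all 1050 GPU-h → 1850 still needed.
Option 17 at 140: take all 750 GPU-h → 1100 still needed.
Take 1000 from Option 24 at 180 → need 100 more.
Option 8 at 190: take 100 of its 600 → requirement met.
Option N: unused.
Cost = 1100×50 + 1050×110 + 750×140 + 1000×180 + 100×190 = 474500.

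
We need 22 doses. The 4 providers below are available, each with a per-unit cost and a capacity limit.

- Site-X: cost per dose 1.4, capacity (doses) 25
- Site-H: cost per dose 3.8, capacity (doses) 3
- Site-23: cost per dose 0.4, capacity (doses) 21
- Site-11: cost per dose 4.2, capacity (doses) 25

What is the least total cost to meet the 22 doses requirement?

9.8

Cheapest first:
Site-23 at 0.4: take all 21 doses — 1 still needed.
Take 1 from Site-X at 1.4 to finish.
Site-H, Site-11: unused.
Cost = 21×0.4 + 1×1.4 = 9.8.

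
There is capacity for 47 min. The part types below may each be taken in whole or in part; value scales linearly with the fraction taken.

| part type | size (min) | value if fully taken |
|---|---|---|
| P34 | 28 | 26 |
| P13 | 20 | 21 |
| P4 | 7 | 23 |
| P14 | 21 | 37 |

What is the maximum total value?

79.95

Best value per unit of size first: P4 23/7≈3.29, P14 37/21≈1.76, P13 21/20≈1.05, P34 26/28≈0.929.
Take all of P4 (7 min, value 23) ; 40 min left.
All 21 min of P14 fit (value 37) ; 19 remain.
19 min left: a 19/20 share of P13 gives 21×19/20 = 19.95.
Total value = 79.95.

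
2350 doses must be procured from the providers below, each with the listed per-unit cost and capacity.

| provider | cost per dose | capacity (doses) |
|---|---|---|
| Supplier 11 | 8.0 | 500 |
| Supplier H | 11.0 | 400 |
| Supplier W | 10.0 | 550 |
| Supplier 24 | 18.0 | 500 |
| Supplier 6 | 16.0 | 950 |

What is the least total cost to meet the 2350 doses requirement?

Cheapest first:
Supplier 11 at 8.0: take all 500 doses → 1850 still needed.
Take 550 from Supplier W at 10.0 → need 1300 more.
Supplier H (11.0): use full 400 → 900 doses to go.
Supplier 6 (16.0): take the remaining 900 → done.
Supplier 24: unused.
Cost = 500×8.0 + 550×10.0 + 400×11.0 + 900×16.0 = 28300.

28300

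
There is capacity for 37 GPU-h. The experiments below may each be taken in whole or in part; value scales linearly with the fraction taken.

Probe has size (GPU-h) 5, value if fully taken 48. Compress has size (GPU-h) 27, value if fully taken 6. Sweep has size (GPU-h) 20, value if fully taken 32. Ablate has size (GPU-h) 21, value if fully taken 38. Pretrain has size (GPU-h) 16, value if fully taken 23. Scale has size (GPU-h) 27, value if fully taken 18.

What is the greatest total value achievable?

Rank by value-to-size ratio: Probe 48/5≈9.6, Ablate 38/21≈1.81, Sweep 32/20≈1.6, Pretrain 23/16≈1.44, Scale 18/27≈0.667, Compress 6/27≈0.222.
All 5 GPU-h of Probe fit (value 48) ; 32 remain.
Ablate: take in full, 21 GPU-h for value 38 ; 11 left.
Fill the last 11 GPU-h with part of Sweep: 11/20 of it earns 17.6.
Total value = 103.6.

103.6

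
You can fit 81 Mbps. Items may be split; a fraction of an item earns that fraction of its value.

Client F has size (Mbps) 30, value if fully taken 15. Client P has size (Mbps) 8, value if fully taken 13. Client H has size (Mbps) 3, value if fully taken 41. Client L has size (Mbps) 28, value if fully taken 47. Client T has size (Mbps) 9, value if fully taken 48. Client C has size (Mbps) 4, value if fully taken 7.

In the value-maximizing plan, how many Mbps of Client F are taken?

29

Best value per unit of size first: Client H 41/3≈13.7, Client T 48/9≈5.33, Client C 7/4≈1.75, Client L 47/28≈1.68, Client P 13/8≈1.62, Client F 15/30≈0.5.
Take all of Client H (3 Mbps, value 41) — 78 Mbps left.
Take all of Client T (9 Mbps, value 48) — 69 Mbps left.
Take all of Client C (4 Mbps, value 7) — 65 Mbps left.
Take all of Client L (28 Mbps, value 47) — 37 Mbps left.
Client P: take in full, 8 Mbps for value 13 — 29 left.
Fill the last 29 Mbps with part of Client F: 29/30 of it earns 14.5.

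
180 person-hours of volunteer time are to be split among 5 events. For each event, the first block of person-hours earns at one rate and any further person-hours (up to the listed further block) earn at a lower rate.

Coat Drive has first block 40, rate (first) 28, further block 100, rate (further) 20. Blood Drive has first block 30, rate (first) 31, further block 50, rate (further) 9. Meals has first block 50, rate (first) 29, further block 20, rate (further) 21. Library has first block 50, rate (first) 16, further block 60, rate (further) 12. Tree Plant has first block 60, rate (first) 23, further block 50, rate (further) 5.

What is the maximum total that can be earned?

4880

Order all 10 blocks by rate: Blood Drive/first 31 > Meals/first 29 > Coat Drive/first 28 > Tree Plant/first 23 > Meals/second 21 > Coat Drive/second 20 > Library/first 16 > Library/second 12 > Blood Drive/second 9 > Tree Plant/second 5.
Blood Drive first at 31: fill all 30 ; 150 left.
Fill Meals first block (50 at 29) ; 100 left.
Coat Drive first at 28: fill all 40 ; 60 left.
Tree Plant first at 23: fill all 60 ; 0 left.
Total = 31×30 + 29×50 + 28×40 + 23×60 = 4880.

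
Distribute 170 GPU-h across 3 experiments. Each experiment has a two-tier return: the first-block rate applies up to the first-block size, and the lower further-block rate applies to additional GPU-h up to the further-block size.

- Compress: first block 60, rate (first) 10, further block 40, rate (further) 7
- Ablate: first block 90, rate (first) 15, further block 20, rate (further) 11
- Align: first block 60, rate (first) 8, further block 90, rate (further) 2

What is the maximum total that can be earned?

2170

Treat each block as its own option and order by rate: Ablate/T1 15 > Ablate/T2 11 > Compress/T1 10 > Align/T1 8 > Compress/T2 7 > Align/T2 2.
Fill Ablate T1 block (90 at 15) — 80 left.
Ablate T2 at 11: fill all 20 — 60 left.
Fill Compress T1 block (60 at 10) — 0 left.
Total = 15×90 + 11×20 + 10×60 = 2170.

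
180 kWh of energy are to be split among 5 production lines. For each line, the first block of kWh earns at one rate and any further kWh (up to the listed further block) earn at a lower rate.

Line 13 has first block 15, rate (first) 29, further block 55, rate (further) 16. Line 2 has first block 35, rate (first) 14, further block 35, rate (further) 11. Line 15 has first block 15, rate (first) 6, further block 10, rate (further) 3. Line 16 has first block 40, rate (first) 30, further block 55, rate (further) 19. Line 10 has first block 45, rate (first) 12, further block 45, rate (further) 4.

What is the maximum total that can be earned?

Order all 10 blocks by rate: Line 16/first 30 > Line 13/first 29 > Line 16/second 19 > Line 13/second 16 > Line 2/first 14 > Line 10/first 12 > Line 2/second 11 > Line 15/first 6 > Line 10/second 4 > Line 15/second 3.
Fill Line 16 first block (40 at 30) ; 140 left.
Fill Line 13 first block (15 at 29) ; 125 left.
Line 16 second at 19: fill all 55 ; 70 left.
Fill Line 13 second block (55 at 16) ; 15 left.
15 remain; put them into Line 2 first at 14.
Total = 30×40 + 29×15 + 19×55 + 16×55 + 14×15 = 3770.

3770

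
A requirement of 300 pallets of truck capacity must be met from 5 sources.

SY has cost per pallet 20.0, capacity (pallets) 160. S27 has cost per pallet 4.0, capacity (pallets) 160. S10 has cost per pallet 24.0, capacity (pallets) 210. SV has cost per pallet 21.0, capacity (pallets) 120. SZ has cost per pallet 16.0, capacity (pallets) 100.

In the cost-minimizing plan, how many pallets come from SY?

40

Fill from the cheapest source first.
Take 160 from S27 at 4.0 → need 140 more.
SZ (16.0): use full 100 → 40 pallets to go.
SY at 20.0: take 40 of its 160 → requirement met.
SV, S10: unused.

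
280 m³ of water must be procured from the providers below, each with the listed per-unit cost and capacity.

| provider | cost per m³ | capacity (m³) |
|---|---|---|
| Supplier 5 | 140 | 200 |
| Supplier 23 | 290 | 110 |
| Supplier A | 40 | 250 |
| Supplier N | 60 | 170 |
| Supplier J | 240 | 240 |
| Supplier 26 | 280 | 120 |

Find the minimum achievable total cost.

11800

Cheapest first:
Supplier A (40): use full 250 → 30 m³ to go.
Take 30 from Supplier N at 60 to finish.
Supplier 5, Supplier J, Supplier 26, Supplier 23: unused.
Cost = 250×40 + 30×60 = 11800.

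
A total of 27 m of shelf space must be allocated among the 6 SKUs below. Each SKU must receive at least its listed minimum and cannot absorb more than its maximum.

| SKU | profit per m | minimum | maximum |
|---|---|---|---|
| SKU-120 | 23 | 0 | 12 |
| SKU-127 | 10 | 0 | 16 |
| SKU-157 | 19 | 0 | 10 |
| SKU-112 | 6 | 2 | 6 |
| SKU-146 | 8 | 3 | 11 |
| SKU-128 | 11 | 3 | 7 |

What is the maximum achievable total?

Meeting every minimum uses 0+0+0+2+3+3 = 8 m, leaving 19.
Order the SKUs by profit per m: SKU-120 23 > SKU-157 19 > SKU-128 11 > SKU-127 10 > SKU-146 8 > SKU-112 6.
SKU-120 takes 12 more to reach its cap of 12 → 7 left.
SKU-157 has room for 10 more but only 7 remain, so it gets 7.
Total = 23×12 + 19×7 + 6×2 + 8×3 + 11×3 = 478.

478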